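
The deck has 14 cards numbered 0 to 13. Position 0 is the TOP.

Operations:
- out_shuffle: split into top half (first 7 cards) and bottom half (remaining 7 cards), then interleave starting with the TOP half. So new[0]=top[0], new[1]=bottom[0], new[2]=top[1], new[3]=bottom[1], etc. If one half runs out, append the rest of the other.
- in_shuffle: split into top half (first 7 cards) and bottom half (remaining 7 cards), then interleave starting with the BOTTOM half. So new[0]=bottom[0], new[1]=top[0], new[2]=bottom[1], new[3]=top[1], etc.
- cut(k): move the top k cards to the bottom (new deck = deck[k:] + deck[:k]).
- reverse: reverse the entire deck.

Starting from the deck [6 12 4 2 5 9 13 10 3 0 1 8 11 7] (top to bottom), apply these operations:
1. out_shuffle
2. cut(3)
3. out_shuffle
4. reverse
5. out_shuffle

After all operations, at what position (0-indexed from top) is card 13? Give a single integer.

Answer: 3

Derivation:
After op 1 (out_shuffle): [6 10 12 3 4 0 2 1 5 8 9 11 13 7]
After op 2 (cut(3)): [3 4 0 2 1 5 8 9 11 13 7 6 10 12]
After op 3 (out_shuffle): [3 9 4 11 0 13 2 7 1 6 5 10 8 12]
After op 4 (reverse): [12 8 10 5 6 1 7 2 13 0 11 4 9 3]
After op 5 (out_shuffle): [12 2 8 13 10 0 5 11 6 4 1 9 7 3]
Card 13 is at position 3.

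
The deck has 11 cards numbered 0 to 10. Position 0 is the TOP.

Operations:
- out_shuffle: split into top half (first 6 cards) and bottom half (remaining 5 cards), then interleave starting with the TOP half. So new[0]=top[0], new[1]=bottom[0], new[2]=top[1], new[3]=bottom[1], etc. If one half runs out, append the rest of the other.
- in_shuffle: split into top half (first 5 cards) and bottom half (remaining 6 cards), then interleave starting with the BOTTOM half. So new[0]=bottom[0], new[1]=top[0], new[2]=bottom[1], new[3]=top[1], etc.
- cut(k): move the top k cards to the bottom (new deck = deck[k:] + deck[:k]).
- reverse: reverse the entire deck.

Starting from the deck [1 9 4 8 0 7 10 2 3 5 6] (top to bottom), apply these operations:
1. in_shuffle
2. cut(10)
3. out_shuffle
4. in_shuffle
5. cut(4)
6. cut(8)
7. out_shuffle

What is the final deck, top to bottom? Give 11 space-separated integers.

Answer: 6 3 10 0 4 1 5 2 7 8 9

Derivation:
After op 1 (in_shuffle): [7 1 10 9 2 4 3 8 5 0 6]
After op 2 (cut(10)): [6 7 1 10 9 2 4 3 8 5 0]
After op 3 (out_shuffle): [6 4 7 3 1 8 10 5 9 0 2]
After op 4 (in_shuffle): [8 6 10 4 5 7 9 3 0 1 2]
After op 5 (cut(4)): [5 7 9 3 0 1 2 8 6 10 4]
After op 6 (cut(8)): [6 10 4 5 7 9 3 0 1 2 8]
After op 7 (out_shuffle): [6 3 10 0 4 1 5 2 7 8 9]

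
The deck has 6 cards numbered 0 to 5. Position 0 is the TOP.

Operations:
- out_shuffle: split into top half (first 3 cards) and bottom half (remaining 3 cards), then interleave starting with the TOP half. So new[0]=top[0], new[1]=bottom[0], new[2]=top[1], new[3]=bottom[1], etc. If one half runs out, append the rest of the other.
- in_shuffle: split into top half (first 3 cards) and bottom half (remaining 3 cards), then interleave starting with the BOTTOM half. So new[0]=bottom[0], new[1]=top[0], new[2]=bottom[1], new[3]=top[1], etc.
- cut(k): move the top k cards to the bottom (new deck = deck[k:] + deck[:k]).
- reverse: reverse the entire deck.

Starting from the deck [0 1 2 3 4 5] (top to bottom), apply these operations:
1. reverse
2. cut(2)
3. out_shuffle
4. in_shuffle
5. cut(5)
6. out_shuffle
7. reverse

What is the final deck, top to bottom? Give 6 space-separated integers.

After op 1 (reverse): [5 4 3 2 1 0]
After op 2 (cut(2)): [3 2 1 0 5 4]
After op 3 (out_shuffle): [3 0 2 5 1 4]
After op 4 (in_shuffle): [5 3 1 0 4 2]
After op 5 (cut(5)): [2 5 3 1 0 4]
After op 6 (out_shuffle): [2 1 5 0 3 4]
After op 7 (reverse): [4 3 0 5 1 2]

Answer: 4 3 0 5 1 2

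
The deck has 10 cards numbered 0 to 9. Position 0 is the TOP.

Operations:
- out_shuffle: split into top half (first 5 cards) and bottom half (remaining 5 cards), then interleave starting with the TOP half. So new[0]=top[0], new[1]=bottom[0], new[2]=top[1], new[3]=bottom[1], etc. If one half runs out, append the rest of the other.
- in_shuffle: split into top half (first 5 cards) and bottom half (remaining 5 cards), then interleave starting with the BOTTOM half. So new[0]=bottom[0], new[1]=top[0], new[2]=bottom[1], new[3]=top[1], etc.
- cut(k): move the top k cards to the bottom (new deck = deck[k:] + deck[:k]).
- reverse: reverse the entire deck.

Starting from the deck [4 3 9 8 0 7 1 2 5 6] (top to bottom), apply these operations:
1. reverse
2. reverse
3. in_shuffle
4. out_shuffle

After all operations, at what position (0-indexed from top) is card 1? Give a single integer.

After op 1 (reverse): [6 5 2 1 7 0 8 9 3 4]
After op 2 (reverse): [4 3 9 8 0 7 1 2 5 6]
After op 3 (in_shuffle): [7 4 1 3 2 9 5 8 6 0]
After op 4 (out_shuffle): [7 9 4 5 1 8 3 6 2 0]
Card 1 is at position 4.

Answer: 4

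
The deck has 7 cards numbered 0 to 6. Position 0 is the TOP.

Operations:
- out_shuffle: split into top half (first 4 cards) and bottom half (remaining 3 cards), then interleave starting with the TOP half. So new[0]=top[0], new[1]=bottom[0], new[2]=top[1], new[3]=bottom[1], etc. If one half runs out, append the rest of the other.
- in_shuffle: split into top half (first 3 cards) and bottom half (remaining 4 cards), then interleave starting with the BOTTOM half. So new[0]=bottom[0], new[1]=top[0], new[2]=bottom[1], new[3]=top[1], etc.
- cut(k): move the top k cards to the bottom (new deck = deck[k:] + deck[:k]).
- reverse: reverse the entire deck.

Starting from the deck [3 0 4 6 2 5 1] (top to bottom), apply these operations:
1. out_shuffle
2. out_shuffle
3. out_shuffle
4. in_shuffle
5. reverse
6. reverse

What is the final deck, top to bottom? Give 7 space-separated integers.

Answer: 6 3 2 0 5 4 1

Derivation:
After op 1 (out_shuffle): [3 2 0 5 4 1 6]
After op 2 (out_shuffle): [3 4 2 1 0 6 5]
After op 3 (out_shuffle): [3 0 4 6 2 5 1]
After op 4 (in_shuffle): [6 3 2 0 5 4 1]
After op 5 (reverse): [1 4 5 0 2 3 6]
After op 6 (reverse): [6 3 2 0 5 4 1]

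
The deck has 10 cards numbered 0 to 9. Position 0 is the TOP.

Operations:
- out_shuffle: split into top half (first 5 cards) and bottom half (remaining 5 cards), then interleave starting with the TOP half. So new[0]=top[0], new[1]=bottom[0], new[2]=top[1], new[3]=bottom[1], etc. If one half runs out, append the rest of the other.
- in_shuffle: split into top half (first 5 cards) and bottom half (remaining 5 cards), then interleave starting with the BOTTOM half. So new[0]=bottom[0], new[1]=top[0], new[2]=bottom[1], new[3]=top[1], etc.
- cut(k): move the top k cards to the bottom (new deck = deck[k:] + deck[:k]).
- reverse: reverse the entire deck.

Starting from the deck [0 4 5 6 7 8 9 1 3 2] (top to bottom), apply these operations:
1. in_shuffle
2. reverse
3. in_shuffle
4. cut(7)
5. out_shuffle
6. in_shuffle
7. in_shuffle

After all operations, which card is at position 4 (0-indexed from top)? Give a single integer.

After op 1 (in_shuffle): [8 0 9 4 1 5 3 6 2 7]
After op 2 (reverse): [7 2 6 3 5 1 4 9 0 8]
After op 3 (in_shuffle): [1 7 4 2 9 6 0 3 8 5]
After op 4 (cut(7)): [3 8 5 1 7 4 2 9 6 0]
After op 5 (out_shuffle): [3 4 8 2 5 9 1 6 7 0]
After op 6 (in_shuffle): [9 3 1 4 6 8 7 2 0 5]
After op 7 (in_shuffle): [8 9 7 3 2 1 0 4 5 6]
Position 4: card 2.

Answer: 2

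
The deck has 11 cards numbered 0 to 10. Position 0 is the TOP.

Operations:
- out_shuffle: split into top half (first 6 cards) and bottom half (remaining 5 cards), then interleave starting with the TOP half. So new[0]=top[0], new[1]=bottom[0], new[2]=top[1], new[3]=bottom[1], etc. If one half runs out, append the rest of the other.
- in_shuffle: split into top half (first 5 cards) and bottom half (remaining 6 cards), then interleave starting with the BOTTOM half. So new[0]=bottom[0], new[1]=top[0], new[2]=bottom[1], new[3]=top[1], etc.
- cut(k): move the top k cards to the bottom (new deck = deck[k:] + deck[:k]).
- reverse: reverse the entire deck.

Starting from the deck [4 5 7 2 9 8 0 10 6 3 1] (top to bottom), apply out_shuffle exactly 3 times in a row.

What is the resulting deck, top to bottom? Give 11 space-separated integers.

After op 1 (out_shuffle): [4 0 5 10 7 6 2 3 9 1 8]
After op 2 (out_shuffle): [4 2 0 3 5 9 10 1 7 8 6]
After op 3 (out_shuffle): [4 10 2 1 0 7 3 8 5 6 9]

Answer: 4 10 2 1 0 7 3 8 5 6 9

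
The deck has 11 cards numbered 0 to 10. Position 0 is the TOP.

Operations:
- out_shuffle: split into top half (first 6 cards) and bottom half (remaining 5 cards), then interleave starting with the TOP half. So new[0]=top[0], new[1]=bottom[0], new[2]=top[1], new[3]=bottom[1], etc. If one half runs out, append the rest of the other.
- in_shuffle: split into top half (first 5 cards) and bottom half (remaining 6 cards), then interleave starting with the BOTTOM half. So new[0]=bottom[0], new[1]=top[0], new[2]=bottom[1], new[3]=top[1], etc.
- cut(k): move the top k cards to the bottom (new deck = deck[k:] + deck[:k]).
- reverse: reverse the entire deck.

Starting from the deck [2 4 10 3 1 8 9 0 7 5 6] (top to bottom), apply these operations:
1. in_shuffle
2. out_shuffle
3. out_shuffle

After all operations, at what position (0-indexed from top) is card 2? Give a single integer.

Answer: 4

Derivation:
After op 1 (in_shuffle): [8 2 9 4 0 10 7 3 5 1 6]
After op 2 (out_shuffle): [8 7 2 3 9 5 4 1 0 6 10]
After op 3 (out_shuffle): [8 4 7 1 2 0 3 6 9 10 5]
Card 2 is at position 4.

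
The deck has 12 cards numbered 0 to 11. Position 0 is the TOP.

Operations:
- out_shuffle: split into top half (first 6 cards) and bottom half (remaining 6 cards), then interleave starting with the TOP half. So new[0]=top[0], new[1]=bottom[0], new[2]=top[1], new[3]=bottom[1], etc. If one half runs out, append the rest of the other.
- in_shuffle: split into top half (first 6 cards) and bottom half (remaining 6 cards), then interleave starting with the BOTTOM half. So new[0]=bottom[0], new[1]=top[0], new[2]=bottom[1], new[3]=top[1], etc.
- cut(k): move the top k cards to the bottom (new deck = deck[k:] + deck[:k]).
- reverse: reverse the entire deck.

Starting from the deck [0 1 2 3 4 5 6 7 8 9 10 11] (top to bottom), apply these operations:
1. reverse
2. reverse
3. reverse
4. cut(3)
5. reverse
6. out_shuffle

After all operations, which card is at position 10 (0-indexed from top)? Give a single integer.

Answer: 2

Derivation:
After op 1 (reverse): [11 10 9 8 7 6 5 4 3 2 1 0]
After op 2 (reverse): [0 1 2 3 4 5 6 7 8 9 10 11]
After op 3 (reverse): [11 10 9 8 7 6 5 4 3 2 1 0]
After op 4 (cut(3)): [8 7 6 5 4 3 2 1 0 11 10 9]
After op 5 (reverse): [9 10 11 0 1 2 3 4 5 6 7 8]
After op 6 (out_shuffle): [9 3 10 4 11 5 0 6 1 7 2 8]
Position 10: card 2.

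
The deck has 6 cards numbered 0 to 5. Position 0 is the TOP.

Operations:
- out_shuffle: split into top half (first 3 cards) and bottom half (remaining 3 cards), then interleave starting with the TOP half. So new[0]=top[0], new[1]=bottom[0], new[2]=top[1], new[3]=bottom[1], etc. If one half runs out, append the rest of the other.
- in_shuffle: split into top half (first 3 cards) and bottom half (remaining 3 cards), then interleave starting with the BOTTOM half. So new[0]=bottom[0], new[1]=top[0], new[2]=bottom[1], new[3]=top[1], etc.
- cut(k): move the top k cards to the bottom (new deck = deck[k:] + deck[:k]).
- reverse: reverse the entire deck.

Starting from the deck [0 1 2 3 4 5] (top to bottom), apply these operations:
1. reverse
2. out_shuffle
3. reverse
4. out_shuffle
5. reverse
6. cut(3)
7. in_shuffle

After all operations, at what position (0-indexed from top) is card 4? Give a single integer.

After op 1 (reverse): [5 4 3 2 1 0]
After op 2 (out_shuffle): [5 2 4 1 3 0]
After op 3 (reverse): [0 3 1 4 2 5]
After op 4 (out_shuffle): [0 4 3 2 1 5]
After op 5 (reverse): [5 1 2 3 4 0]
After op 6 (cut(3)): [3 4 0 5 1 2]
After op 7 (in_shuffle): [5 3 1 4 2 0]
Card 4 is at position 3.

Answer: 3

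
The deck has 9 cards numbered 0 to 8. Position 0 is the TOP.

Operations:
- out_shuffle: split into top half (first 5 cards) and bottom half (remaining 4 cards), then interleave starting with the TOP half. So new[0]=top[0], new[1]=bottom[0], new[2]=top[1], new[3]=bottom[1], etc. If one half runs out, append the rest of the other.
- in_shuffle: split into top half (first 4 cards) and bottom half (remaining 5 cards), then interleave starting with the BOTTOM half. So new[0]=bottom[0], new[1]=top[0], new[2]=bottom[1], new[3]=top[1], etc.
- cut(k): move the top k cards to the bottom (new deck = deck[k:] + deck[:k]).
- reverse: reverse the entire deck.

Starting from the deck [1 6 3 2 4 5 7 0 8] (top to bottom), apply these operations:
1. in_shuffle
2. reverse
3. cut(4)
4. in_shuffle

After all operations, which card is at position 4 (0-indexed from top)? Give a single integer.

Answer: 2

Derivation:
After op 1 (in_shuffle): [4 1 5 6 7 3 0 2 8]
After op 2 (reverse): [8 2 0 3 7 6 5 1 4]
After op 3 (cut(4)): [7 6 5 1 4 8 2 0 3]
After op 4 (in_shuffle): [4 7 8 6 2 5 0 1 3]
Position 4: card 2.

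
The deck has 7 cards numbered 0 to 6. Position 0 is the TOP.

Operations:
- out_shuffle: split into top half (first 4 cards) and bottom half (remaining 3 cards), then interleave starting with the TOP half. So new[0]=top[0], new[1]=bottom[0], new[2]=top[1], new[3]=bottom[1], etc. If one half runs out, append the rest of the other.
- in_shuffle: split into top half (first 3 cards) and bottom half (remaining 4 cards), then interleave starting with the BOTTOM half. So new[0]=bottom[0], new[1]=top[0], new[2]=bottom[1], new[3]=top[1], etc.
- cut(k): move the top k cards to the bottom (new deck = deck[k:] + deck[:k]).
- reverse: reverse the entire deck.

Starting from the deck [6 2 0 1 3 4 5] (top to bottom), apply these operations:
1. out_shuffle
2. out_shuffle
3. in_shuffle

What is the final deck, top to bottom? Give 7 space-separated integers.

After op 1 (out_shuffle): [6 3 2 4 0 5 1]
After op 2 (out_shuffle): [6 0 3 5 2 1 4]
After op 3 (in_shuffle): [5 6 2 0 1 3 4]

Answer: 5 6 2 0 1 3 4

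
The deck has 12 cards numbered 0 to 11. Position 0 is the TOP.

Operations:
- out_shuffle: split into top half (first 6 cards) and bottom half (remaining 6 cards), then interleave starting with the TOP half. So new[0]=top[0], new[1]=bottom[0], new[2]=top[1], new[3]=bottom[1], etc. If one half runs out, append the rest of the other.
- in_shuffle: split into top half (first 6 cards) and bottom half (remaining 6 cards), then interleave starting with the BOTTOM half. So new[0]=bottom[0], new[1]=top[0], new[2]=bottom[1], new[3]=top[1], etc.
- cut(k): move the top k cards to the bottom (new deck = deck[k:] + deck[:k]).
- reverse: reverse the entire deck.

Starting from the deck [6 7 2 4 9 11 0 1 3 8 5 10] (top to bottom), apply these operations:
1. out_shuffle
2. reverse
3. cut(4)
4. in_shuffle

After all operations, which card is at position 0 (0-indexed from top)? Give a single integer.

Answer: 0

Derivation:
After op 1 (out_shuffle): [6 0 7 1 2 3 4 8 9 5 11 10]
After op 2 (reverse): [10 11 5 9 8 4 3 2 1 7 0 6]
After op 3 (cut(4)): [8 4 3 2 1 7 0 6 10 11 5 9]
After op 4 (in_shuffle): [0 8 6 4 10 3 11 2 5 1 9 7]
Position 0: card 0.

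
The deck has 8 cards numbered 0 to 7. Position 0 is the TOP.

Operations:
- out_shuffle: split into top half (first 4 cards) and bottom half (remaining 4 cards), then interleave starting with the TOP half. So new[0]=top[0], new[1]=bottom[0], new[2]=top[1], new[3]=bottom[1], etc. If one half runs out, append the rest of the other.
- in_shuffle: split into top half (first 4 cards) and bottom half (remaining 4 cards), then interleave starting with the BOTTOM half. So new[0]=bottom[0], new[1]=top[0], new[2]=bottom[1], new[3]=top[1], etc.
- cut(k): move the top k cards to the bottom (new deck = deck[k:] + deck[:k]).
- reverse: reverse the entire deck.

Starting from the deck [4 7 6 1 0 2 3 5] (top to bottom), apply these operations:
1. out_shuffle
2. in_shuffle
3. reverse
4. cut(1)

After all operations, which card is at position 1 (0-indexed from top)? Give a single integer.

After op 1 (out_shuffle): [4 0 7 2 6 3 1 5]
After op 2 (in_shuffle): [6 4 3 0 1 7 5 2]
After op 3 (reverse): [2 5 7 1 0 3 4 6]
After op 4 (cut(1)): [5 7 1 0 3 4 6 2]
Position 1: card 7.

Answer: 7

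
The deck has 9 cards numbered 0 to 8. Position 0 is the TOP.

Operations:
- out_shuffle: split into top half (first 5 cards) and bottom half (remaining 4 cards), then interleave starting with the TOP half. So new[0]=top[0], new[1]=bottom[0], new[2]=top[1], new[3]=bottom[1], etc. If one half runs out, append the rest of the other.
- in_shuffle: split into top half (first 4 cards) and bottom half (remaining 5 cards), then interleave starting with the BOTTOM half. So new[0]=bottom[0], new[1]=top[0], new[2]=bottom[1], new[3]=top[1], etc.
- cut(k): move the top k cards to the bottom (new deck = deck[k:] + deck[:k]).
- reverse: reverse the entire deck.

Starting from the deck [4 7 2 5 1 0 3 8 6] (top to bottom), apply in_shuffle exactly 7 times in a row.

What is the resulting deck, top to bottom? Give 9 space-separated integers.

After op 1 (in_shuffle): [1 4 0 7 3 2 8 5 6]
After op 2 (in_shuffle): [3 1 2 4 8 0 5 7 6]
After op 3 (in_shuffle): [8 3 0 1 5 2 7 4 6]
After op 4 (in_shuffle): [5 8 2 3 7 0 4 1 6]
After op 5 (in_shuffle): [7 5 0 8 4 2 1 3 6]
After op 6 (in_shuffle): [4 7 2 5 1 0 3 8 6]
After op 7 (in_shuffle): [1 4 0 7 3 2 8 5 6]

Answer: 1 4 0 7 3 2 8 5 6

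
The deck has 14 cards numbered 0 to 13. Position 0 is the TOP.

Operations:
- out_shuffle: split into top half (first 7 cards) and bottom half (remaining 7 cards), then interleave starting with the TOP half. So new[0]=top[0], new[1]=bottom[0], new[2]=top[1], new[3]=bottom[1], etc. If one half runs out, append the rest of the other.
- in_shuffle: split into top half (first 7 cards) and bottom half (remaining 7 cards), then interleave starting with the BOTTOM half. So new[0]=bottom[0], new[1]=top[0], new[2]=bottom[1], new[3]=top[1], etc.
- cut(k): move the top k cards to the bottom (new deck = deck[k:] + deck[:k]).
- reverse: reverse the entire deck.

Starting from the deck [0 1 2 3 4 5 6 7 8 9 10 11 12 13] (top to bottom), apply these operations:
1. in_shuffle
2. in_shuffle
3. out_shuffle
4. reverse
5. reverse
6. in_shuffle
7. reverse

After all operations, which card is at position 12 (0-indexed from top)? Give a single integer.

After op 1 (in_shuffle): [7 0 8 1 9 2 10 3 11 4 12 5 13 6]
After op 2 (in_shuffle): [3 7 11 0 4 8 12 1 5 9 13 2 6 10]
After op 3 (out_shuffle): [3 1 7 5 11 9 0 13 4 2 8 6 12 10]
After op 4 (reverse): [10 12 6 8 2 4 13 0 9 11 5 7 1 3]
After op 5 (reverse): [3 1 7 5 11 9 0 13 4 2 8 6 12 10]
After op 6 (in_shuffle): [13 3 4 1 2 7 8 5 6 11 12 9 10 0]
After op 7 (reverse): [0 10 9 12 11 6 5 8 7 2 1 4 3 13]
Position 12: card 3.

Answer: 3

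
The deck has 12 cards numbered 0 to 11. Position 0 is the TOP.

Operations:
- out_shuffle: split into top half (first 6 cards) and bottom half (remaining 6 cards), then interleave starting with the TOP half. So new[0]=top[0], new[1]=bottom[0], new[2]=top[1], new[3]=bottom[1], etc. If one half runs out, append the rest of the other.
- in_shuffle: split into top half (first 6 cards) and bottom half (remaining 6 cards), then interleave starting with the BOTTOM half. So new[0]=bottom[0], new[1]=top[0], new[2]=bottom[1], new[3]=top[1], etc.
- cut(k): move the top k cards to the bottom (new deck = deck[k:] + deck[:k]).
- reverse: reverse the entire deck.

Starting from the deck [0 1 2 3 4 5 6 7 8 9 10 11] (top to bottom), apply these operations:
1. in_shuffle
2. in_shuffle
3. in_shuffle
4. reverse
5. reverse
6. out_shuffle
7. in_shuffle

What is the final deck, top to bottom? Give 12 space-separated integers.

Answer: 6 4 10 8 11 9 2 0 3 1 7 5

Derivation:
After op 1 (in_shuffle): [6 0 7 1 8 2 9 3 10 4 11 5]
After op 2 (in_shuffle): [9 6 3 0 10 7 4 1 11 8 5 2]
After op 3 (in_shuffle): [4 9 1 6 11 3 8 0 5 10 2 7]
After op 4 (reverse): [7 2 10 5 0 8 3 11 6 1 9 4]
After op 5 (reverse): [4 9 1 6 11 3 8 0 5 10 2 7]
After op 6 (out_shuffle): [4 8 9 0 1 5 6 10 11 2 3 7]
After op 7 (in_shuffle): [6 4 10 8 11 9 2 0 3 1 7 5]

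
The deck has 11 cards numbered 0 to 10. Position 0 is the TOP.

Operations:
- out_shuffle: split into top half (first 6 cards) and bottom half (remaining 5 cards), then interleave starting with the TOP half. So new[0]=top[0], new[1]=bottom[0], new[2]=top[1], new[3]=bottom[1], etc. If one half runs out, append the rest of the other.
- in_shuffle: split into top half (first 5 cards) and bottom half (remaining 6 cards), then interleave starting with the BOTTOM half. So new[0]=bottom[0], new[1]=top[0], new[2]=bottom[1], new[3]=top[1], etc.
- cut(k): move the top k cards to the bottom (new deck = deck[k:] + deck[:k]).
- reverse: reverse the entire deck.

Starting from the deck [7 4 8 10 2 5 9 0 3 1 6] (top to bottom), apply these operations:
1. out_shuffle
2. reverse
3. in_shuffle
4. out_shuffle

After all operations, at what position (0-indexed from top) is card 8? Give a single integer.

Answer: 4

Derivation:
After op 1 (out_shuffle): [7 9 4 0 8 3 10 1 2 6 5]
After op 2 (reverse): [5 6 2 1 10 3 8 0 4 9 7]
After op 3 (in_shuffle): [3 5 8 6 0 2 4 1 9 10 7]
After op 4 (out_shuffle): [3 4 5 1 8 9 6 10 0 7 2]
Card 8 is at position 4.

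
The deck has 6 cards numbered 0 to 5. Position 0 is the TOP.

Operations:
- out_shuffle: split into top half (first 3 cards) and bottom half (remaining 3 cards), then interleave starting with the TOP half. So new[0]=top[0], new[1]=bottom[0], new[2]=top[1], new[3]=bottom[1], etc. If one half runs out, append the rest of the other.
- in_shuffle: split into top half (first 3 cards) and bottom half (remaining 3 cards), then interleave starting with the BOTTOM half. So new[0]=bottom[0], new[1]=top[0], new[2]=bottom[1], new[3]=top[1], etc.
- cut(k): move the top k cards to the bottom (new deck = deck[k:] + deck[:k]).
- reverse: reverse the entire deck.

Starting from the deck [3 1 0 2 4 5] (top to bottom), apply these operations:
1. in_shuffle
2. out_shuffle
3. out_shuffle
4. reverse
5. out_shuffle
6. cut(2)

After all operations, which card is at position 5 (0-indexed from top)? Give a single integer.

After op 1 (in_shuffle): [2 3 4 1 5 0]
After op 2 (out_shuffle): [2 1 3 5 4 0]
After op 3 (out_shuffle): [2 5 1 4 3 0]
After op 4 (reverse): [0 3 4 1 5 2]
After op 5 (out_shuffle): [0 1 3 5 4 2]
After op 6 (cut(2)): [3 5 4 2 0 1]
Position 5: card 1.

Answer: 1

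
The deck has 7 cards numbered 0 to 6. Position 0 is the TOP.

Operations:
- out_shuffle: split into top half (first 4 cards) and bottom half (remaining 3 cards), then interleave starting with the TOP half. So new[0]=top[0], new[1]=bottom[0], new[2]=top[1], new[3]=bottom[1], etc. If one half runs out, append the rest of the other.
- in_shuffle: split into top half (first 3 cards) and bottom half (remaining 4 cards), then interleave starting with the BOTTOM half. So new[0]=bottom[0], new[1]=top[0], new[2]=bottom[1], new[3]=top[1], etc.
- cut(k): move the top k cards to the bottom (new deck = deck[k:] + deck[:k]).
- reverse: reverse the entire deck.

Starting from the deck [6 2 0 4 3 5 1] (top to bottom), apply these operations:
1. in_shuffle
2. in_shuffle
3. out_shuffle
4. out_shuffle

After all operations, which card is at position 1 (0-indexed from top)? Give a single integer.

After op 1 (in_shuffle): [4 6 3 2 5 0 1]
After op 2 (in_shuffle): [2 4 5 6 0 3 1]
After op 3 (out_shuffle): [2 0 4 3 5 1 6]
After op 4 (out_shuffle): [2 5 0 1 4 6 3]
Position 1: card 5.

Answer: 5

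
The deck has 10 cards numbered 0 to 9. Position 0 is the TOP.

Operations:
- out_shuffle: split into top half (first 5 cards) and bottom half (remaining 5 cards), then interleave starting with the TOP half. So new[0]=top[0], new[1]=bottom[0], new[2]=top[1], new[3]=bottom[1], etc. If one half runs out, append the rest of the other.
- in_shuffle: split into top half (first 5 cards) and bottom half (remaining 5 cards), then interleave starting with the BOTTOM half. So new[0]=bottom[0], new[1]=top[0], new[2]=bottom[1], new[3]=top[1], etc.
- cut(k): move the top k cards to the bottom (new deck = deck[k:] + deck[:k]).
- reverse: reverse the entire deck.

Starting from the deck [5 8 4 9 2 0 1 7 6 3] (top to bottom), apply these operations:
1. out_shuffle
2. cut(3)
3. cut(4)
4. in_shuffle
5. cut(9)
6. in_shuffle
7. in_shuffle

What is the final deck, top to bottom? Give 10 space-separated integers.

Answer: 6 4 5 0 1 3 9 8 2 7

Derivation:
After op 1 (out_shuffle): [5 0 8 1 4 7 9 6 2 3]
After op 2 (cut(3)): [1 4 7 9 6 2 3 5 0 8]
After op 3 (cut(4)): [6 2 3 5 0 8 1 4 7 9]
After op 4 (in_shuffle): [8 6 1 2 4 3 7 5 9 0]
After op 5 (cut(9)): [0 8 6 1 2 4 3 7 5 9]
After op 6 (in_shuffle): [4 0 3 8 7 6 5 1 9 2]
After op 7 (in_shuffle): [6 4 5 0 1 3 9 8 2 7]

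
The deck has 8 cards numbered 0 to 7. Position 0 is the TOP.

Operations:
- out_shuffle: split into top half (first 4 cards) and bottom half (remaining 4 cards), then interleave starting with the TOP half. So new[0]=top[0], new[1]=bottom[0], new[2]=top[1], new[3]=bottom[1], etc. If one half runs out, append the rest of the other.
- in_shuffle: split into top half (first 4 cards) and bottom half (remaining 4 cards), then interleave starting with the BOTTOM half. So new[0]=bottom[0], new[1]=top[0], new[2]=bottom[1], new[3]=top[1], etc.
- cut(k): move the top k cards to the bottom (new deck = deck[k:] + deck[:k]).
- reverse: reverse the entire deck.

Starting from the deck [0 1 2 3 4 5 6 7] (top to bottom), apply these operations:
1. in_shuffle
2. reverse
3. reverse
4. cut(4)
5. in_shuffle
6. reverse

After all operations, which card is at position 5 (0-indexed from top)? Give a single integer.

Answer: 0

Derivation:
After op 1 (in_shuffle): [4 0 5 1 6 2 7 3]
After op 2 (reverse): [3 7 2 6 1 5 0 4]
After op 3 (reverse): [4 0 5 1 6 2 7 3]
After op 4 (cut(4)): [6 2 7 3 4 0 5 1]
After op 5 (in_shuffle): [4 6 0 2 5 7 1 3]
After op 6 (reverse): [3 1 7 5 2 0 6 4]
Position 5: card 0.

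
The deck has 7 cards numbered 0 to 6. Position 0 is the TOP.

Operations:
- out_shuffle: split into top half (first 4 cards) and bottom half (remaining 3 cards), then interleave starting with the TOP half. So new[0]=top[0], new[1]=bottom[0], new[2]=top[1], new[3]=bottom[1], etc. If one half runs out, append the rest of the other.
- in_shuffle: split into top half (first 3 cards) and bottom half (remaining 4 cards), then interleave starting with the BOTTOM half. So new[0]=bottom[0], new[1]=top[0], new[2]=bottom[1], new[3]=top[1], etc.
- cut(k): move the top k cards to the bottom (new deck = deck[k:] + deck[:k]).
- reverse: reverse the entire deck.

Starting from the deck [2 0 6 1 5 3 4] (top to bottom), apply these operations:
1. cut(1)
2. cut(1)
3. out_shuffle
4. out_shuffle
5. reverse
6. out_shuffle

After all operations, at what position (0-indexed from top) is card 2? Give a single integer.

Answer: 0

Derivation:
After op 1 (cut(1)): [0 6 1 5 3 4 2]
After op 2 (cut(1)): [6 1 5 3 4 2 0]
After op 3 (out_shuffle): [6 4 1 2 5 0 3]
After op 4 (out_shuffle): [6 5 4 0 1 3 2]
After op 5 (reverse): [2 3 1 0 4 5 6]
After op 6 (out_shuffle): [2 4 3 5 1 6 0]
Card 2 is at position 0.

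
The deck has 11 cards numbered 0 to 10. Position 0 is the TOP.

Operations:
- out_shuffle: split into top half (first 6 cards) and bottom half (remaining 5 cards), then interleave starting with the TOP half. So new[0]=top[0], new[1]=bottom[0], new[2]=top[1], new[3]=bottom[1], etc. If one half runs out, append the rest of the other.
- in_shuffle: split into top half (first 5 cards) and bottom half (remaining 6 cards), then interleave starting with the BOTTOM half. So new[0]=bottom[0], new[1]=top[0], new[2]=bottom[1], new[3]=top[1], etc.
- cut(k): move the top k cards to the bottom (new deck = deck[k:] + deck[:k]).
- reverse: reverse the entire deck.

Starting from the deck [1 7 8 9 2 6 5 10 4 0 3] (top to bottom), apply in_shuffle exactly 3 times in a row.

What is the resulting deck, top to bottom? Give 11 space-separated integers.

After op 1 (in_shuffle): [6 1 5 7 10 8 4 9 0 2 3]
After op 2 (in_shuffle): [8 6 4 1 9 5 0 7 2 10 3]
After op 3 (in_shuffle): [5 8 0 6 7 4 2 1 10 9 3]

Answer: 5 8 0 6 7 4 2 1 10 9 3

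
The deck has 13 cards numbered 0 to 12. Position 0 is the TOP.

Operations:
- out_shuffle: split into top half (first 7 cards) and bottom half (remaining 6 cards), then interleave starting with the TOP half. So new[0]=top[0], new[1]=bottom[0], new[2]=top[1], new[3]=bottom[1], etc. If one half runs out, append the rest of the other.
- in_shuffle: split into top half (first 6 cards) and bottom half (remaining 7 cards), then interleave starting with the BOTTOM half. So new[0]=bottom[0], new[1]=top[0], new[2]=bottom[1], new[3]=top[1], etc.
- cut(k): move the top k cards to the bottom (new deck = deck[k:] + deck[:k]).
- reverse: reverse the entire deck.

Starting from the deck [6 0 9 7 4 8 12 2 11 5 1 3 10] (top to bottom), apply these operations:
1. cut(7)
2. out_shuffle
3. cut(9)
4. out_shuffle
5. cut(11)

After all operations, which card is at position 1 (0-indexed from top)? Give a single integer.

Answer: 11

Derivation:
After op 1 (cut(7)): [2 11 5 1 3 10 6 0 9 7 4 8 12]
After op 2 (out_shuffle): [2 0 11 9 5 7 1 4 3 8 10 12 6]
After op 3 (cut(9)): [8 10 12 6 2 0 11 9 5 7 1 4 3]
After op 4 (out_shuffle): [8 9 10 5 12 7 6 1 2 4 0 3 11]
After op 5 (cut(11)): [3 11 8 9 10 5 12 7 6 1 2 4 0]
Position 1: card 11.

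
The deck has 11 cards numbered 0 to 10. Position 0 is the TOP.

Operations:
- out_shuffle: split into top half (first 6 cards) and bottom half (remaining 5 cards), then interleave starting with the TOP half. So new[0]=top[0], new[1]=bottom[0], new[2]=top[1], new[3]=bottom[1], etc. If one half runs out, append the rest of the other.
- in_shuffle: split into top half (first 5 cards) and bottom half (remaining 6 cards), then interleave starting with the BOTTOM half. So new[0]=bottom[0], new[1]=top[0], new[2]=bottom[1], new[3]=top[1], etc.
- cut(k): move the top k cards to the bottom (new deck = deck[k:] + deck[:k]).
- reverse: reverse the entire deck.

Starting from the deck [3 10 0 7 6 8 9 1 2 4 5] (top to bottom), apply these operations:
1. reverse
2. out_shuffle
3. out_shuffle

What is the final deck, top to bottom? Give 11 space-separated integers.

Answer: 5 1 6 10 4 9 7 3 2 8 0

Derivation:
After op 1 (reverse): [5 4 2 1 9 8 6 7 0 10 3]
After op 2 (out_shuffle): [5 6 4 7 2 0 1 10 9 3 8]
After op 3 (out_shuffle): [5 1 6 10 4 9 7 3 2 8 0]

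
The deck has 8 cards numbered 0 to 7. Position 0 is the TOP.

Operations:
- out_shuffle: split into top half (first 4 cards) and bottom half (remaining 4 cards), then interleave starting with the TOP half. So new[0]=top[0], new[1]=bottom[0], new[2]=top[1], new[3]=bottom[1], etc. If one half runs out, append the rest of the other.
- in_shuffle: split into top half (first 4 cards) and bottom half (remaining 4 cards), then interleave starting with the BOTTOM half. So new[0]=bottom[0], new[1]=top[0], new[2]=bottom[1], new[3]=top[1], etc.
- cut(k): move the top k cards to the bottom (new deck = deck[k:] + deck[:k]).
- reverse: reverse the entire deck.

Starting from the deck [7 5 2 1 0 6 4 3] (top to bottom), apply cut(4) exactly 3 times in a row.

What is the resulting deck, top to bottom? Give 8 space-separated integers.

Answer: 0 6 4 3 7 5 2 1

Derivation:
After op 1 (cut(4)): [0 6 4 3 7 5 2 1]
After op 2 (cut(4)): [7 5 2 1 0 6 4 3]
After op 3 (cut(4)): [0 6 4 3 7 5 2 1]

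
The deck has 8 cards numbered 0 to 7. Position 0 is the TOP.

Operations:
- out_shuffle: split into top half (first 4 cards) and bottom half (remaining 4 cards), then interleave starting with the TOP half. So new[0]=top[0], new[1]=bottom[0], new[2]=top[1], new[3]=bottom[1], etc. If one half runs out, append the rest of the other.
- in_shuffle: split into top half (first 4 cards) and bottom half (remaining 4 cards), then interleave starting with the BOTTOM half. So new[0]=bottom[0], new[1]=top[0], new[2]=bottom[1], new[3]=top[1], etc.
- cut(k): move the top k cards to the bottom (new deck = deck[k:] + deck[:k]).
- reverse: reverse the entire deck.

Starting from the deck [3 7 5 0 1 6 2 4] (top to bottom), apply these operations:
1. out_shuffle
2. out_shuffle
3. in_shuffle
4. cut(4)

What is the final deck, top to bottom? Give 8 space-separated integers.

Answer: 6 1 4 2 7 3 0 5

Derivation:
After op 1 (out_shuffle): [3 1 7 6 5 2 0 4]
After op 2 (out_shuffle): [3 5 1 2 7 0 6 4]
After op 3 (in_shuffle): [7 3 0 5 6 1 4 2]
After op 4 (cut(4)): [6 1 4 2 7 3 0 5]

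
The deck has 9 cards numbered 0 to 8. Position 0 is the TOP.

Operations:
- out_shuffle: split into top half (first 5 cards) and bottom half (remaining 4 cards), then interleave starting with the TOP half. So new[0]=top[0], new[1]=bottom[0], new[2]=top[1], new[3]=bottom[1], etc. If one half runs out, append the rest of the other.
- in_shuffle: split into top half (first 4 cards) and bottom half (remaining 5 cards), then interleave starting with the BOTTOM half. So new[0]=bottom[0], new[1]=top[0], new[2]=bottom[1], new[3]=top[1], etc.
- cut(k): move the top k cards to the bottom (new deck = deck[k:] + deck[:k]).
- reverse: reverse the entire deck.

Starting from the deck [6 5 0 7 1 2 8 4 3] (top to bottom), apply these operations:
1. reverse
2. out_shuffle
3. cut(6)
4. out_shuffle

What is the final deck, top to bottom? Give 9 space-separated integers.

Answer: 2 4 6 0 1 8 3 5 7

Derivation:
After op 1 (reverse): [3 4 8 2 1 7 0 5 6]
After op 2 (out_shuffle): [3 7 4 0 8 5 2 6 1]
After op 3 (cut(6)): [2 6 1 3 7 4 0 8 5]
After op 4 (out_shuffle): [2 4 6 0 1 8 3 5 7]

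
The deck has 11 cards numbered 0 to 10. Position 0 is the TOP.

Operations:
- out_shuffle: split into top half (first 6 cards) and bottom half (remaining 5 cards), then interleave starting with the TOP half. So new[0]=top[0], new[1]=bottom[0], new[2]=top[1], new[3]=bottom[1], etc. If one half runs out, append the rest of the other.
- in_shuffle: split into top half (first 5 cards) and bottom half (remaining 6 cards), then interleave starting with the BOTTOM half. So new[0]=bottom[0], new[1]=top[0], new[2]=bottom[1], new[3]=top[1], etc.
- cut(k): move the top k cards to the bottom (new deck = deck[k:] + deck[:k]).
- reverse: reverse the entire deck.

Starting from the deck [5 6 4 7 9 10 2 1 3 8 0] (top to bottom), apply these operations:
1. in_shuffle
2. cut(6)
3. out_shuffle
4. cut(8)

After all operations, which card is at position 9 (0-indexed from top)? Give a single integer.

Answer: 9

Derivation:
After op 1 (in_shuffle): [10 5 2 6 1 4 3 7 8 9 0]
After op 2 (cut(6)): [3 7 8 9 0 10 5 2 6 1 4]
After op 3 (out_shuffle): [3 5 7 2 8 6 9 1 0 4 10]
After op 4 (cut(8)): [0 4 10 3 5 7 2 8 6 9 1]
Position 9: card 9.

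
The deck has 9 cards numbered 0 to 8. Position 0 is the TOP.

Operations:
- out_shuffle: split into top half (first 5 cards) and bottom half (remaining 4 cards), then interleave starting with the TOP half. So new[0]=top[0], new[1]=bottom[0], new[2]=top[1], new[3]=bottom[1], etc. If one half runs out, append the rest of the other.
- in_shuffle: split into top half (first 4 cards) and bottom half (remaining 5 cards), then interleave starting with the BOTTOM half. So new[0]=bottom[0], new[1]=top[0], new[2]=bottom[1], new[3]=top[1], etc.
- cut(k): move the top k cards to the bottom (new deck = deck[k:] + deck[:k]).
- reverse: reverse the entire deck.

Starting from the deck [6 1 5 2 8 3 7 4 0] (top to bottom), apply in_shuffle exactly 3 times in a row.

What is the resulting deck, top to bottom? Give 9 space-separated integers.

After op 1 (in_shuffle): [8 6 3 1 7 5 4 2 0]
After op 2 (in_shuffle): [7 8 5 6 4 3 2 1 0]
After op 3 (in_shuffle): [4 7 3 8 2 5 1 6 0]

Answer: 4 7 3 8 2 5 1 6 0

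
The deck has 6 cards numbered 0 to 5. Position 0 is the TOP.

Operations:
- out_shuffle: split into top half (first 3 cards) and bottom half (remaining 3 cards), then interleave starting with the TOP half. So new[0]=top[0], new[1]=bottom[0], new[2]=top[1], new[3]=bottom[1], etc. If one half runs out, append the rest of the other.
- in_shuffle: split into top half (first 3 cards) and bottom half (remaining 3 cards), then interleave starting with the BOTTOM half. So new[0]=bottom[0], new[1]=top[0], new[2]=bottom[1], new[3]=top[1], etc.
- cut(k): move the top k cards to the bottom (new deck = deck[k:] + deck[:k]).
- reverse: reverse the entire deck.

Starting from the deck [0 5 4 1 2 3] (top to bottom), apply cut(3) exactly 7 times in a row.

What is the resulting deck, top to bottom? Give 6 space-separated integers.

After op 1 (cut(3)): [1 2 3 0 5 4]
After op 2 (cut(3)): [0 5 4 1 2 3]
After op 3 (cut(3)): [1 2 3 0 5 4]
After op 4 (cut(3)): [0 5 4 1 2 3]
After op 5 (cut(3)): [1 2 3 0 5 4]
After op 6 (cut(3)): [0 5 4 1 2 3]
After op 7 (cut(3)): [1 2 3 0 5 4]

Answer: 1 2 3 0 5 4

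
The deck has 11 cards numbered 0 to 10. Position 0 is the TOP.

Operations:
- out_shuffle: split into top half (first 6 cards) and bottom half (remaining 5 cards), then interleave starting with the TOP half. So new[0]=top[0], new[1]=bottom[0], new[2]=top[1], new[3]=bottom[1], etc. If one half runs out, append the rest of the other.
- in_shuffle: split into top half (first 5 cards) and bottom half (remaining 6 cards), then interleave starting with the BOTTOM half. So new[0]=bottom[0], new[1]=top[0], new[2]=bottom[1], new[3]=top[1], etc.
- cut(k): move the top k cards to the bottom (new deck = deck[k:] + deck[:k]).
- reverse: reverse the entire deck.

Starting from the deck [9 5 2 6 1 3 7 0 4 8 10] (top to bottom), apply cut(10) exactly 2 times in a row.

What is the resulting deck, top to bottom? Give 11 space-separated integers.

Answer: 8 10 9 5 2 6 1 3 7 0 4

Derivation:
After op 1 (cut(10)): [10 9 5 2 6 1 3 7 0 4 8]
After op 2 (cut(10)): [8 10 9 5 2 6 1 3 7 0 4]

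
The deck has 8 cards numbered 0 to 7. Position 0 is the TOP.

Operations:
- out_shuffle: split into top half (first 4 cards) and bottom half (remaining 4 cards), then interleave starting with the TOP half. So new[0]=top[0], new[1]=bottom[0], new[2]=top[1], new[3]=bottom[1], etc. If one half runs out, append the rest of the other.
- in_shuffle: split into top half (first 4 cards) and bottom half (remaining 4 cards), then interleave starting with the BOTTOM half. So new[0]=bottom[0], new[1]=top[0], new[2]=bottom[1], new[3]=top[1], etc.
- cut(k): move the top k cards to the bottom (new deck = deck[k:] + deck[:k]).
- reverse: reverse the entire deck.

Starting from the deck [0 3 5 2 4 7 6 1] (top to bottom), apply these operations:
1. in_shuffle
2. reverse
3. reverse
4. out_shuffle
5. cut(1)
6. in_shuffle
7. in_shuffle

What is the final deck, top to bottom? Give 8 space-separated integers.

Answer: 2 1 5 6 4 3 7 0

Derivation:
After op 1 (in_shuffle): [4 0 7 3 6 5 1 2]
After op 2 (reverse): [2 1 5 6 3 7 0 4]
After op 3 (reverse): [4 0 7 3 6 5 1 2]
After op 4 (out_shuffle): [4 6 0 5 7 1 3 2]
After op 5 (cut(1)): [6 0 5 7 1 3 2 4]
After op 6 (in_shuffle): [1 6 3 0 2 5 4 7]
After op 7 (in_shuffle): [2 1 5 6 4 3 7 0]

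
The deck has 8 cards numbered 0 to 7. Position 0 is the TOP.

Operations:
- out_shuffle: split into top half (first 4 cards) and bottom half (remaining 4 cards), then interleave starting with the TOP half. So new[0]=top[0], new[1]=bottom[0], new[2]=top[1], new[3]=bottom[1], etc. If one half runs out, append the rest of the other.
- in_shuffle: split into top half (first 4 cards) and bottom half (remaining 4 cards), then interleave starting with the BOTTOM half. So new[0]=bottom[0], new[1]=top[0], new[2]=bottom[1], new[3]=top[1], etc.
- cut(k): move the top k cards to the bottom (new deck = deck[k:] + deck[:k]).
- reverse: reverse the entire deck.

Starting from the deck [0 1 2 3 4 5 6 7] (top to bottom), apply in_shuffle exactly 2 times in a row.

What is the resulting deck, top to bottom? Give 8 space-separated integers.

After op 1 (in_shuffle): [4 0 5 1 6 2 7 3]
After op 2 (in_shuffle): [6 4 2 0 7 5 3 1]

Answer: 6 4 2 0 7 5 3 1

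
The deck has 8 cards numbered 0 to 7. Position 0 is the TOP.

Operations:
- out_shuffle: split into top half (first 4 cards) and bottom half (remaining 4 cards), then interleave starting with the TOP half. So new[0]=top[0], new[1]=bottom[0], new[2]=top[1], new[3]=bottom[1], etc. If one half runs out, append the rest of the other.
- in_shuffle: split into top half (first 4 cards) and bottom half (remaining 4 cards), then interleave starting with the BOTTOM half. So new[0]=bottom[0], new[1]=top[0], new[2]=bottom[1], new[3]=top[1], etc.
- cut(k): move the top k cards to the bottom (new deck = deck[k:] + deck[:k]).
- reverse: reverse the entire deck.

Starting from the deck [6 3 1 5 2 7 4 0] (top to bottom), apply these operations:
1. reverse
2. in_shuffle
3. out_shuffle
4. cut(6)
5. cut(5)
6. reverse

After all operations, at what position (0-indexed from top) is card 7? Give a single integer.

Answer: 7

Derivation:
After op 1 (reverse): [0 4 7 2 5 1 3 6]
After op 2 (in_shuffle): [5 0 1 4 3 7 6 2]
After op 3 (out_shuffle): [5 3 0 7 1 6 4 2]
After op 4 (cut(6)): [4 2 5 3 0 7 1 6]
After op 5 (cut(5)): [7 1 6 4 2 5 3 0]
After op 6 (reverse): [0 3 5 2 4 6 1 7]
Card 7 is at position 7.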